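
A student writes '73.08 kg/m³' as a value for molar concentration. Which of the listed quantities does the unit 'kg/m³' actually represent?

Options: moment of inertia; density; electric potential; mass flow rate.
density

molar concentration should have units dimensionally equivalent to mol / m^3 (e.g. mol/m³).
The given unit 'kg/m³' reduces to kg / m^3. Of the listed options, that is the dimensionality of density.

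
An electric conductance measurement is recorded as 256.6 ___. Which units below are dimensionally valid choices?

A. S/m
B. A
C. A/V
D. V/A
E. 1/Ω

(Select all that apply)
C, E

electric conductance has SI base units: A^2 * s^3 / (kg * m^2)

Checking each option against A^2 * s^3 / (kg * m^2):
  A. S/m: ✗ does not match
  B. A: ✗ does not match
  C. A/V: ✓ matches
  D. V/A: ✗ does not match
  E. 1/Ω: ✓ matches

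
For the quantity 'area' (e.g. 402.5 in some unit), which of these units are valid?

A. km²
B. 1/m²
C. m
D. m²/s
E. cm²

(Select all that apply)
A, E

area has SI base units: m^2

Checking each option against m^2:
  A. km²: ✓ matches
  B. 1/m²: ✗ does not match
  C. m: ✗ does not match
  D. m²/s: ✗ does not match
  E. cm²: ✓ matches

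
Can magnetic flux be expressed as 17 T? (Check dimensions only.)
No

magnetic flux has SI base units: kg * m^2 / (A * s^2)
T does NOT reduce to kg * m^2 / (A * s^2); a valid unit for magnetic flux would be e.g. Wb.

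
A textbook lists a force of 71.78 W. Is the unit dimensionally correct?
No

force has SI base units: kg * m / s^2
W does NOT reduce to kg * m / s^2; a valid unit for force would be e.g. N.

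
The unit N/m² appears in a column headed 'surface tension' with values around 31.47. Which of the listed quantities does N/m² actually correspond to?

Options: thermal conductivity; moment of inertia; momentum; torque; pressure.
pressure

surface tension should have units dimensionally equivalent to kg / s^2 (e.g. N/m).
The given unit 'N/m²' reduces to kg / (m * s^2). Of the listed options, that is the dimensionality of pressure.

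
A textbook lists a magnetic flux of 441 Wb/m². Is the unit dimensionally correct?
No

magnetic flux has SI base units: kg * m^2 / (A * s^2)
Wb/m² does NOT reduce to kg * m^2 / (A * s^2); a valid unit for magnetic flux would be e.g. Wb.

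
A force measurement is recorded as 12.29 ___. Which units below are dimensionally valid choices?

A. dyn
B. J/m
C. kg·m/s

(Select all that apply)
A, B

force has SI base units: kg * m / s^2

Checking each option against kg * m / s^2:
  A. dyn: ✓ matches
  B. J/m: ✓ matches
  C. kg·m/s: ✗ does not match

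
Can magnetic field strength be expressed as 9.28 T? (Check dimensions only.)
No

magnetic field strength has SI base units: A / m
T does NOT reduce to A / m; a valid unit for magnetic field strength would be e.g. A/m.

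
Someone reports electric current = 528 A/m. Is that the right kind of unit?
No

electric current has SI base units: A
A/m does NOT reduce to A; a valid unit for electric current would be e.g. A.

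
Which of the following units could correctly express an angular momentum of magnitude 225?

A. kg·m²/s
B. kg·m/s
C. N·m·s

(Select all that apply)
A, C

angular momentum has SI base units: kg * m^2 / s

Checking each option against kg * m^2 / s:
  A. kg·m²/s: ✓ matches
  B. kg·m/s: ✗ does not match
  C. N·m·s: ✓ matches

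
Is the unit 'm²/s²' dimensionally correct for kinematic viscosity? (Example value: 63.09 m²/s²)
No

kinematic viscosity has SI base units: m^2 / s
m²/s² does NOT reduce to m^2 / s; a valid unit for kinematic viscosity would be e.g. m²/s.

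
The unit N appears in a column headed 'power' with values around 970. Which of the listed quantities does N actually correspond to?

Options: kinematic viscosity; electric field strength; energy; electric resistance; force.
force

power should have units dimensionally equivalent to kg * m^2 / s^3 (e.g. W).
The given unit 'N' reduces to kg * m / s^2. Of the listed options, that is the dimensionality of force.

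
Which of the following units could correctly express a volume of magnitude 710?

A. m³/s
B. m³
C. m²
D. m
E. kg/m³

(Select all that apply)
B

volume has SI base units: m^3

Checking each option against m^3:
  A. m³/s: ✗ does not match
  B. m³: ✓ matches
  C. m²: ✗ does not match
  D. m: ✗ does not match
  E. kg/m³: ✗ does not match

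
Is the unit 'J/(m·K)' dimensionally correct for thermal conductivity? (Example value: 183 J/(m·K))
No

thermal conductivity has SI base units: kg * m / (s^3 * K)
J/(m·K) does NOT reduce to kg * m / (s^3 * K); a valid unit for thermal conductivity would be e.g. W/(m·K).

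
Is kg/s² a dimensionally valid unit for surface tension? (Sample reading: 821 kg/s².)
Yes

surface tension has SI base units: kg / s^2
kg/s² reduces to the same SI base units, so it is a valid unit for surface tension.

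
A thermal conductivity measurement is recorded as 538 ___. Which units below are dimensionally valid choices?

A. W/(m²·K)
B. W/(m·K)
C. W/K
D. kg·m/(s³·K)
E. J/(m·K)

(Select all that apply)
B, D

thermal conductivity has SI base units: kg * m / (s^3 * K)

Checking each option against kg * m / (s^3 * K):
  A. W/(m²·K): ✗ does not match
  B. W/(m·K): ✓ matches
  C. W/K: ✗ does not match
  D. kg·m/(s³·K): ✓ matches
  E. J/(m·K): ✗ does not match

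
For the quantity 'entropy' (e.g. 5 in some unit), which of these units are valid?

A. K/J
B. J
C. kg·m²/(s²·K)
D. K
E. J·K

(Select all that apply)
C

entropy has SI base units: kg * m^2 / (s^2 * K)

Checking each option against kg * m^2 / (s^2 * K):
  A. K/J: ✗ does not match
  B. J: ✗ does not match
  C. kg·m²/(s²·K): ✓ matches
  D. K: ✗ does not match
  E. J·K: ✗ does not match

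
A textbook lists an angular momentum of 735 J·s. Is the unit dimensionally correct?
Yes

angular momentum has SI base units: kg * m^2 / s
J·s reduces to the same SI base units, so it is a valid unit for angular momentum.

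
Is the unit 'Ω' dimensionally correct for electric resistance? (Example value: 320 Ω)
Yes

electric resistance has SI base units: kg * m^2 / (A^2 * s^3)
Ω reduces to the same SI base units, so it is a valid unit for electric resistance.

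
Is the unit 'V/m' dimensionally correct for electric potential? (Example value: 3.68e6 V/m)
No

electric potential has SI base units: kg * m^2 / (A * s^3)
V/m does NOT reduce to kg * m^2 / (A * s^3); a valid unit for electric potential would be e.g. V.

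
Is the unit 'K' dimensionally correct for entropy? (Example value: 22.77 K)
No

entropy has SI base units: kg * m^2 / (s^2 * K)
K does NOT reduce to kg * m^2 / (s^2 * K); a valid unit for entropy would be e.g. J/K.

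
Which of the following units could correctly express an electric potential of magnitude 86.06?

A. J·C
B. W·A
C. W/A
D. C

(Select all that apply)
C

electric potential has SI base units: kg * m^2 / (A * s^3)

Checking each option against kg * m^2 / (A * s^3):
  A. J·C: ✗ does not match
  B. W·A: ✗ does not match
  C. W/A: ✓ matches
  D. C: ✗ does not match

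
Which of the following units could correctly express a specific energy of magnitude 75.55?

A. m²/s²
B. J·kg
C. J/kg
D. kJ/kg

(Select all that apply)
A, C, D

specific energy has SI base units: m^2 / s^2

Checking each option against m^2 / s^2:
  A. m²/s²: ✓ matches
  B. J·kg: ✗ does not match
  C. J/kg: ✓ matches
  D. kJ/kg: ✓ matches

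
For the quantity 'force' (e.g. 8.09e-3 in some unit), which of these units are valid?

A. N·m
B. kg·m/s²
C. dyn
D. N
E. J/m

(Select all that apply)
B, C, D, E

force has SI base units: kg * m / s^2

Checking each option against kg * m / s^2:
  A. N·m: ✗ does not match
  B. kg·m/s²: ✓ matches
  C. dyn: ✓ matches
  D. N: ✓ matches
  E. J/m: ✓ matches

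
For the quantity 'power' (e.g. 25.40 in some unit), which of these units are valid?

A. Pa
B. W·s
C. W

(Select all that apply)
C

power has SI base units: kg * m^2 / s^3

Checking each option against kg * m^2 / s^3:
  A. Pa: ✗ does not match
  B. W·s: ✗ does not match
  C. W: ✓ matches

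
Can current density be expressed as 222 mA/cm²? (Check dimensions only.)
Yes

current density has SI base units: A / m^2
mA/cm² reduces to the same SI base units, so it is a valid unit for current density.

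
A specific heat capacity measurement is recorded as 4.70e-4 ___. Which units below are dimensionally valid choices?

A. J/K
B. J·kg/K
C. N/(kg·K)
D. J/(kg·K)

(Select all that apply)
D

specific heat capacity has SI base units: m^2 / (s^2 * K)

Checking each option against m^2 / (s^2 * K):
  A. J/K: ✗ does not match
  B. J·kg/K: ✗ does not match
  C. N/(kg·K): ✗ does not match
  D. J/(kg·K): ✓ matches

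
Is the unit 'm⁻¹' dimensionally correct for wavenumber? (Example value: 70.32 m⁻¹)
Yes

wavenumber has SI base units: 1 / m
m⁻¹ reduces to the same SI base units, so it is a valid unit for wavenumber.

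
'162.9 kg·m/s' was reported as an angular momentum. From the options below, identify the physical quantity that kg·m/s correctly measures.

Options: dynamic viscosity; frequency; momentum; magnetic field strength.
momentum

angular momentum should have units dimensionally equivalent to kg * m^2 / s (e.g. kg·m²/s).
The given unit 'kg·m/s' reduces to kg * m / s. Of the listed options, that is the dimensionality of momentum.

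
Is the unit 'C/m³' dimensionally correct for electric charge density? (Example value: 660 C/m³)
Yes

electric charge density has SI base units: A * s / m^3
C/m³ reduces to the same SI base units, so it is a valid unit for electric charge density.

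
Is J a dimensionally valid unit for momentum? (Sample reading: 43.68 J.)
No

momentum has SI base units: kg * m / s
J does NOT reduce to kg * m / s; a valid unit for momentum would be e.g. kg·m/s.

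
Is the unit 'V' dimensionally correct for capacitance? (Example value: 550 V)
No

capacitance has SI base units: A^2 * s^4 / (kg * m^2)
V does NOT reduce to A^2 * s^4 / (kg * m^2); a valid unit for capacitance would be e.g. F.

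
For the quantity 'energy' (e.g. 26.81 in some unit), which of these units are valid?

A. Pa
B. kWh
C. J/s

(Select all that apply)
B

energy has SI base units: kg * m^2 / s^2

Checking each option against kg * m^2 / s^2:
  A. Pa: ✗ does not match
  B. kWh: ✓ matches
  C. J/s: ✗ does not match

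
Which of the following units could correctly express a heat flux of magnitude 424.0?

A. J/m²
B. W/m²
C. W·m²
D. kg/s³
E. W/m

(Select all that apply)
B, D

heat flux has SI base units: kg / s^3

Checking each option against kg / s^3:
  A. J/m²: ✗ does not match
  B. W/m²: ✓ matches
  C. W·m²: ✗ does not match
  D. kg/s³: ✓ matches
  E. W/m: ✗ does not match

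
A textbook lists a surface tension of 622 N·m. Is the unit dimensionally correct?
No

surface tension has SI base units: kg / s^2
N·m does NOT reduce to kg / s^2; a valid unit for surface tension would be e.g. N/m.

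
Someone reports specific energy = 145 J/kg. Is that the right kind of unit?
Yes

specific energy has SI base units: m^2 / s^2
J/kg reduces to the same SI base units, so it is a valid unit for specific energy.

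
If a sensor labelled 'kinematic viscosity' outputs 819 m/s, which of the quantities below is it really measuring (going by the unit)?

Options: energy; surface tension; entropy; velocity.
velocity

kinematic viscosity should have units dimensionally equivalent to m^2 / s (e.g. m²/s).
The given unit 'm/s' reduces to m / s. Of the listed options, that is the dimensionality of velocity.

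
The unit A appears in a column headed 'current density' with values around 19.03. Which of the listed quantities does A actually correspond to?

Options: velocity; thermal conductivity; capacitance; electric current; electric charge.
electric current

current density should have units dimensionally equivalent to A / m^2 (e.g. A/m²).
The given unit 'A' reduces to A. Of the listed options, that is the dimensionality of electric current.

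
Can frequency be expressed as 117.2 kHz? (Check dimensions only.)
Yes

frequency has SI base units: 1 / s
kHz reduces to the same SI base units, so it is a valid unit for frequency.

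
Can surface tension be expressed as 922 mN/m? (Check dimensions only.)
Yes

surface tension has SI base units: kg / s^2
mN/m reduces to the same SI base units, so it is a valid unit for surface tension.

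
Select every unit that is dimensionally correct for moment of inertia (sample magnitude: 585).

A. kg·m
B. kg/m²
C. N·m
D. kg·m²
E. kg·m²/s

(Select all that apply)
D

moment of inertia has SI base units: kg * m^2

Checking each option against kg * m^2:
  A. kg·m: ✗ does not match
  B. kg/m²: ✗ does not match
  C. N·m: ✗ does not match
  D. kg·m²: ✓ matches
  E. kg·m²/s: ✗ does not match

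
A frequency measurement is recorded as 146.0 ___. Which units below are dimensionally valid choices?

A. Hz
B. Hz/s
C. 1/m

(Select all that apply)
A

frequency has SI base units: 1 / s

Checking each option against 1 / s:
  A. Hz: ✓ matches
  B. Hz/s: ✗ does not match
  C. 1/m: ✗ does not match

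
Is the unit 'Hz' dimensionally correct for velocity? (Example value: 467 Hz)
No

velocity has SI base units: m / s
Hz does NOT reduce to m / s; a valid unit for velocity would be e.g. m/s.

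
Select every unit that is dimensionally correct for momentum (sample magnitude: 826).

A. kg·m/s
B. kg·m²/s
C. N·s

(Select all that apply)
A, C

momentum has SI base units: kg * m / s

Checking each option against kg * m / s:
  A. kg·m/s: ✓ matches
  B. kg·m²/s: ✗ does not match
  C. N·s: ✓ matches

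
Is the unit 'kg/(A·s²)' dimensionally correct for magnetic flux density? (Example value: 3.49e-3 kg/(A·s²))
Yes

magnetic flux density has SI base units: kg / (A * s^2)
kg/(A·s²) reduces to the same SI base units, so it is a valid unit for magnetic flux density.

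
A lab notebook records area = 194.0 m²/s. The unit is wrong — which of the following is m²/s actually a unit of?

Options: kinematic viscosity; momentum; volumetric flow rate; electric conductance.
kinematic viscosity

area should have units dimensionally equivalent to m^2 (e.g. m²).
The given unit 'm²/s' reduces to m^2 / s. Of the listed options, that is the dimensionality of kinematic viscosity.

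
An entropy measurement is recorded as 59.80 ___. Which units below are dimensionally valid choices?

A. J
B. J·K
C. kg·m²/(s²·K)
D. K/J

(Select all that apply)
C

entropy has SI base units: kg * m^2 / (s^2 * K)

Checking each option against kg * m^2 / (s^2 * K):
  A. J: ✗ does not match
  B. J·K: ✗ does not match
  C. kg·m²/(s²·K): ✓ matches
  D. K/J: ✗ does not match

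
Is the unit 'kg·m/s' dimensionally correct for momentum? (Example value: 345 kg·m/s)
Yes

momentum has SI base units: kg * m / s
kg·m/s reduces to the same SI base units, so it is a valid unit for momentum.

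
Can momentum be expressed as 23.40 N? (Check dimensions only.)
No

momentum has SI base units: kg * m / s
N does NOT reduce to kg * m / s; a valid unit for momentum would be e.g. kg·m/s.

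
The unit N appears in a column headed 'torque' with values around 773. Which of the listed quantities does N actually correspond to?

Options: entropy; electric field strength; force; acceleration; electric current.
force

torque should have units dimensionally equivalent to kg * m^2 / s^2 (e.g. N·m).
The given unit 'N' reduces to kg * m / s^2. Of the listed options, that is the dimensionality of force.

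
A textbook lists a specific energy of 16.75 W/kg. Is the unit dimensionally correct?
No

specific energy has SI base units: m^2 / s^2
W/kg does NOT reduce to m^2 / s^2; a valid unit for specific energy would be e.g. J/kg.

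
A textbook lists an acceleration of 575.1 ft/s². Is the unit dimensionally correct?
Yes

acceleration has SI base units: m / s^2
ft/s² reduces to the same SI base units, so it is a valid unit for acceleration.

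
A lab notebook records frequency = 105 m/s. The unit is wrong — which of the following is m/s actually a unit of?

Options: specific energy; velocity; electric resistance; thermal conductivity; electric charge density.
velocity

frequency should have units dimensionally equivalent to 1 / s (e.g. Hz).
The given unit 'm/s' reduces to m / s. Of the listed options, that is the dimensionality of velocity.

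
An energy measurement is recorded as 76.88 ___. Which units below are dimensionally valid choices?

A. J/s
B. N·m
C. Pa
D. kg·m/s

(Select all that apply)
B

energy has SI base units: kg * m^2 / s^2

Checking each option against kg * m^2 / s^2:
  A. J/s: ✗ does not match
  B. N·m: ✓ matches
  C. Pa: ✗ does not match
  D. kg·m/s: ✗ does not match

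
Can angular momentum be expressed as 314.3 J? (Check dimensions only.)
No

angular momentum has SI base units: kg * m^2 / s
J does NOT reduce to kg * m^2 / s; a valid unit for angular momentum would be e.g. kg·m²/s.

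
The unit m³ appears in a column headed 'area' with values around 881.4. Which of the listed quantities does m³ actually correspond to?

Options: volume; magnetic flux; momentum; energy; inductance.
volume

area should have units dimensionally equivalent to m^2 (e.g. m²).
The given unit 'm³' reduces to m^3. Of the listed options, that is the dimensionality of volume.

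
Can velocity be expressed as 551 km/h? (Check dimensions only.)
Yes

velocity has SI base units: m / s
km/h reduces to the same SI base units, so it is a valid unit for velocity.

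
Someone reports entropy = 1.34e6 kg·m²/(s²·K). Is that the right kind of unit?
Yes

entropy has SI base units: kg * m^2 / (s^2 * K)
kg·m²/(s²·K) reduces to the same SI base units, so it is a valid unit for entropy.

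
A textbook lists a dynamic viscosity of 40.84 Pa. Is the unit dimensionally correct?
No

dynamic viscosity has SI base units: kg / (m * s)
Pa does NOT reduce to kg / (m * s); a valid unit for dynamic viscosity would be e.g. Pa·s.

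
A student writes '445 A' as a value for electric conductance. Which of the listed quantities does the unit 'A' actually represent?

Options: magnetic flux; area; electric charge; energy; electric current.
electric current

electric conductance should have units dimensionally equivalent to A^2 * s^3 / (kg * m^2) (e.g. S).
The given unit 'A' reduces to A. Of the listed options, that is the dimensionality of electric current.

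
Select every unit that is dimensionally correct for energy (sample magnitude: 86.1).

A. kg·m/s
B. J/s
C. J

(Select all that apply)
C

energy has SI base units: kg * m^2 / s^2

Checking each option against kg * m^2 / s^2:
  A. kg·m/s: ✗ does not match
  B. J/s: ✗ does not match
  C. J: ✓ matches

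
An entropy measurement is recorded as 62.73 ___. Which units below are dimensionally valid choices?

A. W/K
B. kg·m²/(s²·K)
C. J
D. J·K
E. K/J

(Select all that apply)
B

entropy has SI base units: kg * m^2 / (s^2 * K)

Checking each option against kg * m^2 / (s^2 * K):
  A. W/K: ✗ does not match
  B. kg·m²/(s²·K): ✓ matches
  C. J: ✗ does not match
  D. J·K: ✗ does not match
  E. K/J: ✗ does not match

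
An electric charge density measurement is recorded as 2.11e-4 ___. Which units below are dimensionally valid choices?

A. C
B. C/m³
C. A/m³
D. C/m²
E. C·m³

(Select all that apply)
B

electric charge density has SI base units: A * s / m^3

Checking each option against A * s / m^3:
  A. C: ✗ does not match
  B. C/m³: ✓ matches
  C. A/m³: ✗ does not match
  D. C/m²: ✗ does not match
  E. C·m³: ✗ does not match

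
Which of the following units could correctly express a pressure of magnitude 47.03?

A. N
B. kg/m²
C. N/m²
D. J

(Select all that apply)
C

pressure has SI base units: kg / (m * s^2)

Checking each option against kg / (m * s^2):
  A. N: ✗ does not match
  B. kg/m²: ✗ does not match
  C. N/m²: ✓ matches
  D. J: ✗ does not match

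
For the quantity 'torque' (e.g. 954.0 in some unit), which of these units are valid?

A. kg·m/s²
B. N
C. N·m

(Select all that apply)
C

torque has SI base units: kg * m^2 / s^2

Checking each option against kg * m^2 / s^2:
  A. kg·m/s²: ✗ does not match
  B. N: ✗ does not match
  C. N·m: ✓ matches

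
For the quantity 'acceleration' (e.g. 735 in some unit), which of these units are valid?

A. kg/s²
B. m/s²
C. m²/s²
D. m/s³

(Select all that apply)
B

acceleration has SI base units: m / s^2

Checking each option against m / s^2:
  A. kg/s²: ✗ does not match
  B. m/s²: ✓ matches
  C. m²/s²: ✗ does not match
  D. m/s³: ✗ does not match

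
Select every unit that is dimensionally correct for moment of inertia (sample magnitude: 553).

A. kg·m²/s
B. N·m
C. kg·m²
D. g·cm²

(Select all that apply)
C, D

moment of inertia has SI base units: kg * m^2

Checking each option against kg * m^2:
  A. kg·m²/s: ✗ does not match
  B. N·m: ✗ does not match
  C. kg·m²: ✓ matches
  D. g·cm²: ✓ matches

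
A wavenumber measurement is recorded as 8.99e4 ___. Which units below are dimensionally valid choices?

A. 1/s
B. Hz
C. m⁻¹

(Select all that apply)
C

wavenumber has SI base units: 1 / m

Checking each option against 1 / m:
  A. 1/s: ✗ does not match
  B. Hz: ✗ does not match
  C. m⁻¹: ✓ matches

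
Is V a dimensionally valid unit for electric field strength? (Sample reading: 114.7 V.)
No

electric field strength has SI base units: kg * m / (A * s^3)
V does NOT reduce to kg * m / (A * s^3); a valid unit for electric field strength would be e.g. V/m.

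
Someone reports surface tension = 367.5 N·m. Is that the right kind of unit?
No

surface tension has SI base units: kg / s^2
N·m does NOT reduce to kg / s^2; a valid unit for surface tension would be e.g. N/m.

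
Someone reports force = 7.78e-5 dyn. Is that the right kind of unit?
Yes

force has SI base units: kg * m / s^2
dyn reduces to the same SI base units, so it is a valid unit for force.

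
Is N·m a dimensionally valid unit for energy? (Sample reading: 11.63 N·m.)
Yes

energy has SI base units: kg * m^2 / s^2
N·m reduces to the same SI base units, so it is a valid unit for energy.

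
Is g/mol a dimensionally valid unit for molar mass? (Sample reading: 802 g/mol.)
Yes

molar mass has SI base units: kg / mol
g/mol reduces to the same SI base units, so it is a valid unit for molar mass.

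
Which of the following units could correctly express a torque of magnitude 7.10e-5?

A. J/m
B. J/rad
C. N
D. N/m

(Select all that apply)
B

torque has SI base units: kg * m^2 / s^2

Checking each option against kg * m^2 / s^2:
  A. J/m: ✗ does not match
  B. J/rad: ✓ matches
  C. N: ✗ does not match
  D. N/m: ✗ does not match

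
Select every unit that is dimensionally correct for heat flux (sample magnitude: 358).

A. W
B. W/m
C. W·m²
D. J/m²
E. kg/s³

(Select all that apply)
E

heat flux has SI base units: kg / s^3

Checking each option against kg / s^3:
  A. W: ✗ does not match
  B. W/m: ✗ does not match
  C. W·m²: ✗ does not match
  D. J/m²: ✗ does not match
  E. kg/s³: ✓ matches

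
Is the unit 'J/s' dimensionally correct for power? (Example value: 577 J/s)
Yes

power has SI base units: kg * m^2 / s^3
J/s reduces to the same SI base units, so it is a valid unit for power.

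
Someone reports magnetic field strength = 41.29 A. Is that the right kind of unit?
No

magnetic field strength has SI base units: A / m
A does NOT reduce to A / m; a valid unit for magnetic field strength would be e.g. A/m.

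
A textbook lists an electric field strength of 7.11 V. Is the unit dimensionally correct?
No

electric field strength has SI base units: kg * m / (A * s^3)
V does NOT reduce to kg * m / (A * s^3); a valid unit for electric field strength would be e.g. V/m.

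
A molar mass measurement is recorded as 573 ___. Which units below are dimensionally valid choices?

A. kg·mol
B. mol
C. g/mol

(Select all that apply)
C

molar mass has SI base units: kg / mol

Checking each option against kg / mol:
  A. kg·mol: ✗ does not match
  B. mol: ✗ does not match
  C. g/mol: ✓ matches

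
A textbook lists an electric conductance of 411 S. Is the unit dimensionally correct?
Yes

electric conductance has SI base units: A^2 * s^3 / (kg * m^2)
S reduces to the same SI base units, so it is a valid unit for electric conductance.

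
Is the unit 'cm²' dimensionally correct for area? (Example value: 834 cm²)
Yes

area has SI base units: m^2
cm² reduces to the same SI base units, so it is a valid unit for area.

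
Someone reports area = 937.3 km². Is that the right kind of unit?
Yes

area has SI base units: m^2
km² reduces to the same SI base units, so it is a valid unit for area.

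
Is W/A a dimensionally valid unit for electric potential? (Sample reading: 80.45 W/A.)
Yes

electric potential has SI base units: kg * m^2 / (A * s^3)
W/A reduces to the same SI base units, so it is a valid unit for electric potential.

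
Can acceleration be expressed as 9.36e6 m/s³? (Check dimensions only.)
No

acceleration has SI base units: m / s^2
m/s³ does NOT reduce to m / s^2; a valid unit for acceleration would be e.g. m/s².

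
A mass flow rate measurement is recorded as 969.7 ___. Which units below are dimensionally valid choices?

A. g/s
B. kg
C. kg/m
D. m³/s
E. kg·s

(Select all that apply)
A

mass flow rate has SI base units: kg / s

Checking each option against kg / s:
  A. g/s: ✓ matches
  B. kg: ✗ does not match
  C. kg/m: ✗ does not match
  D. m³/s: ✗ does not match
  E. kg·s: ✗ does not match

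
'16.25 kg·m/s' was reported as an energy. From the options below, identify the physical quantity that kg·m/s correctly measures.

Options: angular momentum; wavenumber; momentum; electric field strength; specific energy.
momentum

energy should have units dimensionally equivalent to kg * m^2 / s^2 (e.g. J).
The given unit 'kg·m/s' reduces to kg * m / s. Of the listed options, that is the dimensionality of momentum.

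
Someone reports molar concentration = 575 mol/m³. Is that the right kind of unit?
Yes

molar concentration has SI base units: mol / m^3
mol/m³ reduces to the same SI base units, so it is a valid unit for molar concentration.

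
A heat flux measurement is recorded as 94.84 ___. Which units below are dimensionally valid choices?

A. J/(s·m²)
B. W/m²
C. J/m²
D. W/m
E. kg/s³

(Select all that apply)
A, B, E

heat flux has SI base units: kg / s^3

Checking each option against kg / s^3:
  A. J/(s·m²): ✓ matches
  B. W/m²: ✓ matches
  C. J/m²: ✗ does not match
  D. W/m: ✗ does not match
  E. kg/s³: ✓ matches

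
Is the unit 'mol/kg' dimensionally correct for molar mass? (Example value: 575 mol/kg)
No

molar mass has SI base units: kg / mol
mol/kg does NOT reduce to kg / mol; a valid unit for molar mass would be e.g. kg/mol.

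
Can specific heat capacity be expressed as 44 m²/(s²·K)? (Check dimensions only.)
Yes

specific heat capacity has SI base units: m^2 / (s^2 * K)
m²/(s²·K) reduces to the same SI base units, so it is a valid unit for specific heat capacity.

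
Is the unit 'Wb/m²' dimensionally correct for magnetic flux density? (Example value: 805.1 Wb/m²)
Yes

magnetic flux density has SI base units: kg / (A * s^2)
Wb/m² reduces to the same SI base units, so it is a valid unit for magnetic flux density.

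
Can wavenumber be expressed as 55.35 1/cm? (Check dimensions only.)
Yes

wavenumber has SI base units: 1 / m
1/cm reduces to the same SI base units, so it is a valid unit for wavenumber.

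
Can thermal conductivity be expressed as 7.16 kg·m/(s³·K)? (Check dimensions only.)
Yes

thermal conductivity has SI base units: kg * m / (s^3 * K)
kg·m/(s³·K) reduces to the same SI base units, so it is a valid unit for thermal conductivity.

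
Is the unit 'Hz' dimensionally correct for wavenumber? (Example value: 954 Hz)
No

wavenumber has SI base units: 1 / m
Hz does NOT reduce to 1 / m; a valid unit for wavenumber would be e.g. 1/m.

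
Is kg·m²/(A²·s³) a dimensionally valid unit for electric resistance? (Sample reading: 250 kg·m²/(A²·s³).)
Yes

electric resistance has SI base units: kg * m^2 / (A^2 * s^3)
kg·m²/(A²·s³) reduces to the same SI base units, so it is a valid unit for electric resistance.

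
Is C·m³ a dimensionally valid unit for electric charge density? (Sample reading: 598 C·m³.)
No

electric charge density has SI base units: A * s / m^3
C·m³ does NOT reduce to A * s / m^3; a valid unit for electric charge density would be e.g. C/m³.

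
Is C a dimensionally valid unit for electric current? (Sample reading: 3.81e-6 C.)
No

electric current has SI base units: A
C does NOT reduce to A; a valid unit for electric current would be e.g. A.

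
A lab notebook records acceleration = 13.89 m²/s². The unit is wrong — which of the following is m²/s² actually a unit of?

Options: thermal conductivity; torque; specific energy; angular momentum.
specific energy

acceleration should have units dimensionally equivalent to m / s^2 (e.g. m/s²).
The given unit 'm²/s²' reduces to m^2 / s^2. Of the listed options, that is the dimensionality of specific energy.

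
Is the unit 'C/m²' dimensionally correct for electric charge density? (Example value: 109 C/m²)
No

electric charge density has SI base units: A * s / m^3
C/m² does NOT reduce to A * s / m^3; a valid unit for electric charge density would be e.g. C/m³.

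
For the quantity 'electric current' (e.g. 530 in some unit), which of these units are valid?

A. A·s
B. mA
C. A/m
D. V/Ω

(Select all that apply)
B, D

electric current has SI base units: A

Checking each option against A:
  A. A·s: ✗ does not match
  B. mA: ✓ matches
  C. A/m: ✗ does not match
  D. V/Ω: ✓ matches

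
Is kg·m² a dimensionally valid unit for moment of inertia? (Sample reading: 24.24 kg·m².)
Yes

moment of inertia has SI base units: kg * m^2
kg·m² reduces to the same SI base units, so it is a valid unit for moment of inertia.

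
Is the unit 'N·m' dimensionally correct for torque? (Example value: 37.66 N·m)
Yes

torque has SI base units: kg * m^2 / s^2
N·m reduces to the same SI base units, so it is a valid unit for torque.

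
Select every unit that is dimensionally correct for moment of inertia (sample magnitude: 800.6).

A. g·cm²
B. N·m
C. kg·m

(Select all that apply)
A

moment of inertia has SI base units: kg * m^2

Checking each option against kg * m^2:
  A. g·cm²: ✓ matches
  B. N·m: ✗ does not match
  C. kg·m: ✗ does not match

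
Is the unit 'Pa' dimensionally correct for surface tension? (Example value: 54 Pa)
No

surface tension has SI base units: kg / s^2
Pa does NOT reduce to kg / s^2; a valid unit for surface tension would be e.g. N/m.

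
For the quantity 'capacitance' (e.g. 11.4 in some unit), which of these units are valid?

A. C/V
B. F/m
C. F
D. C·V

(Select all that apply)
A, C

capacitance has SI base units: A^2 * s^4 / (kg * m^2)

Checking each option against A^2 * s^4 / (kg * m^2):
  A. C/V: ✓ matches
  B. F/m: ✗ does not match
  C. F: ✓ matches
  D. C·V: ✗ does not match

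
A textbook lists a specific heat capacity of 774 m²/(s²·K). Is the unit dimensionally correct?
Yes

specific heat capacity has SI base units: m^2 / (s^2 * K)
m²/(s²·K) reduces to the same SI base units, so it is a valid unit for specific heat capacity.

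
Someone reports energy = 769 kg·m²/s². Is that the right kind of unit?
Yes

energy has SI base units: kg * m^2 / s^2
kg·m²/s² reduces to the same SI base units, so it is a valid unit for energy.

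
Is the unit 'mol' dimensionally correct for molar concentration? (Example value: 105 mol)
No

molar concentration has SI base units: mol / m^3
mol does NOT reduce to mol / m^3; a valid unit for molar concentration would be e.g. mol/m³.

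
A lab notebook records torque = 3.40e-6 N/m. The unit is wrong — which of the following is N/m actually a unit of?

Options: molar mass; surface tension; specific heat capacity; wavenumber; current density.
surface tension

torque should have units dimensionally equivalent to kg * m^2 / s^2 (e.g. N·m).
The given unit 'N/m' reduces to kg / s^2. Of the listed options, that is the dimensionality of surface tension.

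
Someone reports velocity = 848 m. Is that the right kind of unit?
No

velocity has SI base units: m / s
m does NOT reduce to m / s; a valid unit for velocity would be e.g. m/s.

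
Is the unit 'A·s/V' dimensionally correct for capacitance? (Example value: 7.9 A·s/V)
Yes

capacitance has SI base units: A^2 * s^4 / (kg * m^2)
A·s/V reduces to the same SI base units, so it is a valid unit for capacitance.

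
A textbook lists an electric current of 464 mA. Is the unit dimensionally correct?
Yes

electric current has SI base units: A
mA reduces to the same SI base units, so it is a valid unit for electric current.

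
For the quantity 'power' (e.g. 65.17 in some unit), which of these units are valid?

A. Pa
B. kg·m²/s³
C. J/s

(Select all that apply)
B, C

power has SI base units: kg * m^2 / s^3

Checking each option against kg * m^2 / s^3:
  A. Pa: ✗ does not match
  B. kg·m²/s³: ✓ matches
  C. J/s: ✓ matches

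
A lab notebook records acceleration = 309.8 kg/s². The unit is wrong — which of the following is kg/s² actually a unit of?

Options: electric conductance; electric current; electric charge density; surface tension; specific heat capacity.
surface tension

acceleration should have units dimensionally equivalent to m / s^2 (e.g. m/s²).
The given unit 'kg/s²' reduces to kg / s^2. Of the listed options, that is the dimensionality of surface tension.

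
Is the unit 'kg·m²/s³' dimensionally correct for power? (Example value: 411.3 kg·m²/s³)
Yes

power has SI base units: kg * m^2 / s^3
kg·m²/s³ reduces to the same SI base units, so it is a valid unit for power.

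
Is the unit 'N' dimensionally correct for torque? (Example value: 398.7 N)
No

torque has SI base units: kg * m^2 / s^2
N does NOT reduce to kg * m^2 / s^2; a valid unit for torque would be e.g. N·m.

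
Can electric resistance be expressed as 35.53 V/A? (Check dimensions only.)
Yes

electric resistance has SI base units: kg * m^2 / (A^2 * s^3)
V/A reduces to the same SI base units, so it is a valid unit for electric resistance.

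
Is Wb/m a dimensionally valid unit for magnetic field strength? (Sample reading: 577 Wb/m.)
No

magnetic field strength has SI base units: A / m
Wb/m does NOT reduce to A / m; a valid unit for magnetic field strength would be e.g. A/m.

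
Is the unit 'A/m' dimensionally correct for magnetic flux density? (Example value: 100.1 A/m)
No

magnetic flux density has SI base units: kg / (A * s^2)
A/m does NOT reduce to kg / (A * s^2); a valid unit for magnetic flux density would be e.g. T.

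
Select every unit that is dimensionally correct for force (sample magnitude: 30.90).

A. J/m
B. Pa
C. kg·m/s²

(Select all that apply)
A, C

force has SI base units: kg * m / s^2

Checking each option against kg * m / s^2:
  A. J/m: ✓ matches
  B. Pa: ✗ does not match
  C. kg·m/s²: ✓ matches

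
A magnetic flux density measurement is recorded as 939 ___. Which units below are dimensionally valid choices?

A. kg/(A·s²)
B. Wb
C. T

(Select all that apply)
A, C

magnetic flux density has SI base units: kg / (A * s^2)

Checking each option against kg / (A * s^2):
  A. kg/(A·s²): ✓ matches
  B. Wb: ✗ does not match
  C. T: ✓ matches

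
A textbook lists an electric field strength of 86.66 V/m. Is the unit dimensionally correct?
Yes

electric field strength has SI base units: kg * m / (A * s^3)
V/m reduces to the same SI base units, so it is a valid unit for electric field strength.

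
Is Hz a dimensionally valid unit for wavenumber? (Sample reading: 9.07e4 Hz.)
No

wavenumber has SI base units: 1 / m
Hz does NOT reduce to 1 / m; a valid unit for wavenumber would be e.g. 1/m.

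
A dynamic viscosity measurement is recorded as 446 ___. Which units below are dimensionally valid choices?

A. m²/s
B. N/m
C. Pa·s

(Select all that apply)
C

dynamic viscosity has SI base units: kg / (m * s)

Checking each option against kg / (m * s):
  A. m²/s: ✗ does not match
  B. N/m: ✗ does not match
  C. Pa·s: ✓ matches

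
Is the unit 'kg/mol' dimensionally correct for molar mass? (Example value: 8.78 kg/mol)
Yes

molar mass has SI base units: kg / mol
kg/mol reduces to the same SI base units, so it is a valid unit for molar mass.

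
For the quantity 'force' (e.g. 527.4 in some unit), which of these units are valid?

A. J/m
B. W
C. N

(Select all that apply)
A, C

force has SI base units: kg * m / s^2

Checking each option against kg * m / s^2:
  A. J/m: ✓ matches
  B. W: ✗ does not match
  C. N: ✓ matches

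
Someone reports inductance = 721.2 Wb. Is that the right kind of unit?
No

inductance has SI base units: kg * m^2 / (A^2 * s^2)
Wb does NOT reduce to kg * m^2 / (A^2 * s^2); a valid unit for inductance would be e.g. H.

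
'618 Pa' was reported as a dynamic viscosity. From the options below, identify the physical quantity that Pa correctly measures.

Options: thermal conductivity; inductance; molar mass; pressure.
pressure

dynamic viscosity should have units dimensionally equivalent to kg / (m * s) (e.g. Pa·s).
The given unit 'Pa' reduces to kg / (m * s^2). Of the listed options, that is the dimensionality of pressure.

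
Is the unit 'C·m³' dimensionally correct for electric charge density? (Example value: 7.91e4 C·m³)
No

electric charge density has SI base units: A * s / m^3
C·m³ does NOT reduce to A * s / m^3; a valid unit for electric charge density would be e.g. C/m³.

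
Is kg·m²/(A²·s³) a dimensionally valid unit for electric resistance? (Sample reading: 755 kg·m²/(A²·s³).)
Yes

electric resistance has SI base units: kg * m^2 / (A^2 * s^3)
kg·m²/(A²·s³) reduces to the same SI base units, so it is a valid unit for electric resistance.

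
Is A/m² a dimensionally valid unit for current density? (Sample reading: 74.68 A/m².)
Yes

current density has SI base units: A / m^2
A/m² reduces to the same SI base units, so it is a valid unit for current density.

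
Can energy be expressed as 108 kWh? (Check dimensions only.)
Yes

energy has SI base units: kg * m^2 / s^2
kWh reduces to the same SI base units, so it is a valid unit for energy.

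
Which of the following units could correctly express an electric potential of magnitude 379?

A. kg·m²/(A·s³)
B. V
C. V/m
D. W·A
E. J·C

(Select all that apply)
A, B

electric potential has SI base units: kg * m^2 / (A * s^3)

Checking each option against kg * m^2 / (A * s^3):
  A. kg·m²/(A·s³): ✓ matches
  B. V: ✓ matches
  C. V/m: ✗ does not match
  D. W·A: ✗ does not match
  E. J·C: ✗ does not match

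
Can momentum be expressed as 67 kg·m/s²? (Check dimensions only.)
No

momentum has SI base units: kg * m / s
kg·m/s² does NOT reduce to kg * m / s; a valid unit for momentum would be e.g. kg·m/s.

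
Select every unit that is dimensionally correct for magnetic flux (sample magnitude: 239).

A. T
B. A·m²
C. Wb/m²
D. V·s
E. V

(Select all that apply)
D

magnetic flux has SI base units: kg * m^2 / (A * s^2)

Checking each option against kg * m^2 / (A * s^2):
  A. T: ✗ does not match
  B. A·m²: ✗ does not match
  C. Wb/m²: ✗ does not match
  D. V·s: ✓ matches
  E. V: ✗ does not match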